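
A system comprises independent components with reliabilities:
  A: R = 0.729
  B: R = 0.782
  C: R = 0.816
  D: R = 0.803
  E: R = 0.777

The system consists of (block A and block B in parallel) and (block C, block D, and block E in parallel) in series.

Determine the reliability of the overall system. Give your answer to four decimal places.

Parallel (A and B): 1 − (1 − 0.729000)(1 − 0.782000) = 0.940922
Parallel (C, D, and E): 1 − (1 − 0.816000)(1 − 0.803000)(1 − 0.777000) = 0.991917
Series ([0.940922] and [0.991917]): 0.940922 × 0.991917 = 0.9333

0.9333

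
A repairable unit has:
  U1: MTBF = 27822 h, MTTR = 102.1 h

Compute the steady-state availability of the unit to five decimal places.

A(U1) = MTBF/(MTBF+MTTR) = 27822/(27822+102.1) = 0.99634

0.99634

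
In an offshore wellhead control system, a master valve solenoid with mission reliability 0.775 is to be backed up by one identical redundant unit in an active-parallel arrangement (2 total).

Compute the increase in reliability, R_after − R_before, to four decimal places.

R_before = 0.775
R_after = 1 − (1 − 0.775)^2 = 0.9494
ΔR = 0.9494 − 0.775 = 0.1744

0.1744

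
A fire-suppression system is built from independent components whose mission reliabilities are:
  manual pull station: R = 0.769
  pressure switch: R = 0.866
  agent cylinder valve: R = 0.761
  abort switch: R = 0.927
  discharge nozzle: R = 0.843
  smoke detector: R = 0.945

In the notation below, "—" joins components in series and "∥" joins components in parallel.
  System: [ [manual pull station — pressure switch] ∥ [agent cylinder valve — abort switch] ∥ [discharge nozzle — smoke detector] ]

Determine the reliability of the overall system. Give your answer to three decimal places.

Series (manual pull station and pressure switch): 0.76900 × 0.86600 = 0.66595
Series (agent cylinder valve and abort switch): 0.76100 × 0.92700 = 0.70545
Series (discharge nozzle and smoke detector): 0.84300 × 0.94500 = 0.79664
Parallel ([0.66595], [0.70545], and [0.79664]): 1 − (1 − 0.66595)(1 − 0.70545)(1 − 0.79664) = 0.980

0.980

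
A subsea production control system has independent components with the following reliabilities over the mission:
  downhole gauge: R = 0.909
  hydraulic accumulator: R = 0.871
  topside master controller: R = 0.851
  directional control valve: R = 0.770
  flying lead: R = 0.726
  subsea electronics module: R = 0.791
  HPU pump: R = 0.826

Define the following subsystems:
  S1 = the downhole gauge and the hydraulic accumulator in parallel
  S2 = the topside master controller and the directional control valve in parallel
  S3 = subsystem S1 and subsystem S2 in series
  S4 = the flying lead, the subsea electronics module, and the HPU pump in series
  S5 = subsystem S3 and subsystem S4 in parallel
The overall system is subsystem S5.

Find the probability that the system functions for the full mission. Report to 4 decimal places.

Parallel (downhole gauge and hydraulic accumulator): 1 − (1 − 0.909000)(1 − 0.871000) = 0.988261
Parallel (topside master controller and directional control valve): 1 − (1 − 0.851000)(1 − 0.770000) = 0.965730
Series ([0.988261] and [0.965730]): 0.988261 × 0.965730 = 0.954393
Series (flying lead, subsea electronics module, and HPU pump): 0.726000 × 0.791000 × 0.826000 = 0.474344
Parallel ([0.954393] and [0.474344]): 1 − (1 − 0.954393)(1 − 0.474344) = 0.9760

0.9760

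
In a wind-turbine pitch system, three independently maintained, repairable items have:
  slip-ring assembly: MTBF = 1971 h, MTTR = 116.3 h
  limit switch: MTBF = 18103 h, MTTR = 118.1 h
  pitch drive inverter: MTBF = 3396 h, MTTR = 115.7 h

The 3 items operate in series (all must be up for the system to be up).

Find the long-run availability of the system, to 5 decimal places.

A(slip-ring assembly) = MTBF/(MTBF+MTTR) = 1971/(1971+116.3) = 0.944282
A(limit switch) = MTBF/(MTBF+MTTR) = 18103/(18103+118.1) = 0.993519
A(pitch drive inverter) = MTBF/(MTBF+MTTR) = 3396/(3396+115.7) = 0.967053
Series availability: 0.944282 × 0.993519 × 0.967053 = 0.90725

0.90725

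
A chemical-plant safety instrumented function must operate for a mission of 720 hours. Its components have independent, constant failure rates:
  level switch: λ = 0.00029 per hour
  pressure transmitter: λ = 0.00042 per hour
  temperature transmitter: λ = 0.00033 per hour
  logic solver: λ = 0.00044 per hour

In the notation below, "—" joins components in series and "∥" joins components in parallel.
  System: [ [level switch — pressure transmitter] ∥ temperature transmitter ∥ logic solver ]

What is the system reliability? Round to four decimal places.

R(level switch) = exp(−0.00029 × 720) = 0.811558
R(pressure transmitter) = exp(−0.00042 × 720) = 0.739042
R(temperature transmitter) = exp(−0.00033 × 720) = 0.788518
R(logic solver) = exp(−0.00044 × 720) = 0.728476
Series (level switch and pressure transmitter): 0.811558 × 0.739042 = 0.599775
Parallel ([0.599775], temperature transmitter, and logic solver): 1 − (1 − 0.599775)(1 − 0.788518)(1 − 0.728476) = 0.9770

0.9770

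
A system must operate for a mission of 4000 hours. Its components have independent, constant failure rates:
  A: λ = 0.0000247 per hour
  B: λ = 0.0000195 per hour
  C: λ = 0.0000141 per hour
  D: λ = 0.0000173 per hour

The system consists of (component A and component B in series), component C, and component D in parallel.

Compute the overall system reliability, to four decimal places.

0.9994

R(A) = exp(−0.0000247 × 4000) = 0.905924
R(B) = exp(−0.0000195 × 4000) = 0.924964
R(C) = exp(−0.0000141 × 4000) = 0.945161
R(D) = exp(−0.0000173 × 4000) = 0.933140
Series (A and B): 0.905924 × 0.924964 = 0.837947
Parallel ([0.837947], C, and D): 1 − (1 − 0.837947)(1 − 0.945161)(1 − 0.933140) = 0.9994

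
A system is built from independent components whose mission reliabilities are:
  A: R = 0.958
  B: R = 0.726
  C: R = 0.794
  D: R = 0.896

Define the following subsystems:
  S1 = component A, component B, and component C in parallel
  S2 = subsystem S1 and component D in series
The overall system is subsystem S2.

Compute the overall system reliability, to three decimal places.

0.894

Parallel (A, B, and C): 1 − (1 − 0.95800)(1 − 0.72600)(1 − 0.79400) = 0.99763
Series ([0.99763] and D): 0.99763 × 0.89600 = 0.894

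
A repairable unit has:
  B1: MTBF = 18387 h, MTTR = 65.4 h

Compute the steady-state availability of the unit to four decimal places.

A(B1) = MTBF/(MTBF+MTTR) = 18387/(18387+65.4) = 0.9965

0.9965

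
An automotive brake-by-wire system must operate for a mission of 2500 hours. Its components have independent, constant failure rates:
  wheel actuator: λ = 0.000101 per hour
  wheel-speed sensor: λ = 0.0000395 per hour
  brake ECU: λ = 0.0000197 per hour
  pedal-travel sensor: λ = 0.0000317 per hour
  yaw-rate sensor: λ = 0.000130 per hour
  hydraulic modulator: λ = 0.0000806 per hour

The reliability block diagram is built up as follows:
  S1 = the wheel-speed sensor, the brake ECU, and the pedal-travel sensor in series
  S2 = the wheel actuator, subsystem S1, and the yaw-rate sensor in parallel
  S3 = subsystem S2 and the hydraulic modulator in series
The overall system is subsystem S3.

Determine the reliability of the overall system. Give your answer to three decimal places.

0.807

R(wheel actuator) = exp(−0.000101 × 2500) = 0.77686
R(wheel-speed sensor) = exp(−0.0000395 × 2500) = 0.90597
R(brake ECU) = exp(−0.0000197 × 2500) = 0.95194
R(pedal-travel sensor) = exp(−0.0000317 × 2500) = 0.92381
R(yaw-rate sensor) = exp(−0.000130 × 2500) = 0.72253
R(hydraulic modulator) = exp(−0.0000806 × 2500) = 0.81750
Series (wheel-speed sensor, brake ECU, and pedal-travel sensor): 0.90597 × 0.95194 × 0.92381 = 0.79672
Parallel (wheel actuator, [0.79672], and yaw-rate sensor): 1 − (1 − 0.77686)(1 − 0.79672)(1 − 0.72253) = 0.98741
Series ([0.98741] and hydraulic modulator): 0.98741 × 0.81750 = 0.807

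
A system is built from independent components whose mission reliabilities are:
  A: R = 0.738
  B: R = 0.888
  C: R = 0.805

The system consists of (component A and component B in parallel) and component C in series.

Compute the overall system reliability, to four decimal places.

0.7814

Parallel (A and B): 1 − (1 − 0.738000)(1 − 0.888000) = 0.970656
Series ([0.970656] and C): 0.970656 × 0.805000 = 0.7814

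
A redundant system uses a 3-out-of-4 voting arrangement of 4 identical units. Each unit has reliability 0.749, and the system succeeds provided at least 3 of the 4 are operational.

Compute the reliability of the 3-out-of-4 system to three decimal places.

0.737

R = Σ_{i=3}^{4} C(4,i) p^i (1−p)^{4−i} with p = 0.749
C(4,3)·0.749^3·0.251^1 = 0.42187
C(4,4)·0.749^4·0.251^0 = 0.31472
Sum = 0.737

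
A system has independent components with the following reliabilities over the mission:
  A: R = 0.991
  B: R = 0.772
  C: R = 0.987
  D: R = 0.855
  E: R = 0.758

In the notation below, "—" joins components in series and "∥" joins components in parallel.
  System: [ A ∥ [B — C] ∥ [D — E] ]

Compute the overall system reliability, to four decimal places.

0.9992

Series (B and C): 0.772000 × 0.987000 = 0.761964
Series (D and E): 0.855000 × 0.758000 = 0.648090
Parallel (A, [0.761964], and [0.648090]): 1 − (1 − 0.991000)(1 − 0.761964)(1 − 0.648090) = 0.9992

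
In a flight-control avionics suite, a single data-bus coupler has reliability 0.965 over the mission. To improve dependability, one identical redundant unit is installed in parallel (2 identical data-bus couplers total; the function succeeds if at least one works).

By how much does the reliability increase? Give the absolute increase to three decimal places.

0.034

R_before = 0.965
R_after = 1 − (1 − 0.965)^2 = 0.999
ΔR = 0.999 − 0.965 = 0.034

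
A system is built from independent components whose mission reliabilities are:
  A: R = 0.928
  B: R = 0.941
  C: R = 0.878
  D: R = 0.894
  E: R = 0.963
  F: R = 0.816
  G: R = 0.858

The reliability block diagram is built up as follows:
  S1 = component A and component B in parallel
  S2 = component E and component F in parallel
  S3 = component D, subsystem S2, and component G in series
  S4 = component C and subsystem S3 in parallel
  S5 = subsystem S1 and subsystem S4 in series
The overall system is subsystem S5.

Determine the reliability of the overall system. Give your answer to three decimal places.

Parallel (A and B): 1 − (1 − 0.92800)(1 − 0.94100) = 0.99575
Parallel (E and F): 1 − (1 − 0.96300)(1 − 0.81600) = 0.99319
Series (D, [0.99319], and G): 0.89400 × 0.99319 × 0.85800 = 0.76183
Parallel (C and [0.76183]): 1 − (1 − 0.87800)(1 − 0.76183) = 0.97094
Series ([0.99575] and [0.97094]): 0.99575 × 0.97094 = 0.967

0.967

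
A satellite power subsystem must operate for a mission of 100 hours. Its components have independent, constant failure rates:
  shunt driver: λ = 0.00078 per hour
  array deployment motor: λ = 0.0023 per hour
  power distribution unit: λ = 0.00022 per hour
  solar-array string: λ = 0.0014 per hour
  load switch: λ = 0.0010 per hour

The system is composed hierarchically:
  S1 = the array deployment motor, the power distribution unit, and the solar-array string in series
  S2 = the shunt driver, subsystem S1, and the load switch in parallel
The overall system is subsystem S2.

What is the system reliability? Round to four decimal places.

R(shunt driver) = exp(−0.00078 × 100) = 0.924964
R(array deployment motor) = exp(−0.0023 × 100) = 0.794534
R(power distribution unit) = exp(−0.00022 × 100) = 0.978240
R(solar-array string) = exp(−0.0014 × 100) = 0.869358
R(load switch) = exp(−0.0010 × 100) = 0.904837
Series (array deployment motor, power distribution unit, and solar-array string): 0.794534 × 0.978240 × 0.869358 = 0.675704
Parallel (shunt driver, [0.675704], and load switch): 1 − (1 − 0.924964)(1 − 0.675704)(1 − 0.904837) = 0.9977

0.9977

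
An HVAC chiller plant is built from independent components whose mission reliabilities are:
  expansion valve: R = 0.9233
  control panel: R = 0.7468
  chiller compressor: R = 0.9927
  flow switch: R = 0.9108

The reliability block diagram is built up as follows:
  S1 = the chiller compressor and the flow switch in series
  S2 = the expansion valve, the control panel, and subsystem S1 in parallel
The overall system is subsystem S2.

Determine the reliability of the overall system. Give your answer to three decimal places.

Series (chiller compressor and flow switch): 0.99270 × 0.91080 = 0.90415
Parallel (expansion valve, control panel, and [0.90415]): 1 − (1 − 0.92330)(1 − 0.74680)(1 − 0.90415) = 0.998

0.998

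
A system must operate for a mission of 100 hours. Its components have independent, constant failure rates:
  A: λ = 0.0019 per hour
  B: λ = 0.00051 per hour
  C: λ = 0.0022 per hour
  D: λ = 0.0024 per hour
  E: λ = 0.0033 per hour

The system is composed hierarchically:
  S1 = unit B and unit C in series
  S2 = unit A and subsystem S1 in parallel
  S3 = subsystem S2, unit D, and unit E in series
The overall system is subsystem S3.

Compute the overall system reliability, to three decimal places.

0.542

R(A) = exp(−0.0019 × 100) = 0.82696
R(B) = exp(−0.00051 × 100) = 0.95028
R(C) = exp(−0.0022 × 100) = 0.80252
R(D) = exp(−0.0024 × 100) = 0.78663
R(E) = exp(−0.0033 × 100) = 0.71892
Series (B and C): 0.95028 × 0.80252 = 0.76262
Parallel (A and [0.76262]): 1 − (1 − 0.82696)(1 − 0.76262) = 0.95892
Series ([0.95892], D, and E): 0.95892 × 0.78663 × 0.71892 = 0.542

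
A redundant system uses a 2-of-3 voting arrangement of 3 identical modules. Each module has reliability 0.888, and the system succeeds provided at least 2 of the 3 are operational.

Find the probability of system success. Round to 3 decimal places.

0.965

R = Σ_{i=2}^{3} C(3,i) p^i (1−p)^{3−i} with p = 0.888
C(3,2)·0.888^2·0.112^1 = 0.26495
C(3,3)·0.888^3·0.112^0 = 0.70023
Sum = 0.965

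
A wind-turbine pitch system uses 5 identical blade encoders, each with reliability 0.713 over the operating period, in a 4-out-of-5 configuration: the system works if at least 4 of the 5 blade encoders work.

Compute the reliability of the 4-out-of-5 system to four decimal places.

0.5551

R = Σ_{i=4}^{5} C(5,i) p^i (1−p)^{5−i} with p = 0.713
C(5,4)·0.713^4·0.287^1 = 0.370860
C(5,5)·0.713^5·0.287^0 = 0.184267
Sum = 0.5551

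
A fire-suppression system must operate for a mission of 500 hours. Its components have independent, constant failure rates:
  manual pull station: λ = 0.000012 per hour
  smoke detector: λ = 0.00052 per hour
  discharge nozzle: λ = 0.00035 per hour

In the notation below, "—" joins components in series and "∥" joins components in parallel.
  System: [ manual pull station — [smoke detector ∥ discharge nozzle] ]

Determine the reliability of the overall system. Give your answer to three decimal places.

R(manual pull station) = exp(−0.000012 × 500) = 0.99402
R(smoke detector) = exp(−0.00052 × 500) = 0.77105
R(discharge nozzle) = exp(−0.00035 × 500) = 0.83946
Parallel (smoke detector and discharge nozzle): 1 − (1 − 0.77105)(1 − 0.83946) = 0.96324
Series (manual pull station and [0.96324]): 0.99402 × 0.96324 = 0.957

0.957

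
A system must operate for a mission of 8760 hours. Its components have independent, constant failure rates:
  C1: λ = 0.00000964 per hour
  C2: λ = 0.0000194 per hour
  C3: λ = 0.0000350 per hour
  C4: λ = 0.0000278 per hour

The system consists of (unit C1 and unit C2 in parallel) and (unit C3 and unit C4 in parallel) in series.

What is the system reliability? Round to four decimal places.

0.9310

R(C1) = exp(−0.00000964 × 8760) = 0.919021
R(C2) = exp(−0.0000194 × 8760) = 0.843712
R(C3) = exp(−0.0000350 × 8760) = 0.735945
R(C4) = exp(−0.0000278 × 8760) = 0.783858
Parallel (C1 and C2): 1 − (1 − 0.919021)(1 − 0.843712) = 0.987344
Parallel (C3 and C4): 1 − (1 − 0.735945)(1 − 0.783858) = 0.942927
Series ([0.987344] and [0.942927]): 0.987344 × 0.942927 = 0.9310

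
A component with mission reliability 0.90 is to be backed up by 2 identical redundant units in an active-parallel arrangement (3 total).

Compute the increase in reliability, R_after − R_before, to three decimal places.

R_before = 0.90
R_after = 1 − (1 − 0.90)^3 = 0.999
ΔR = 0.999 − 0.90 = 0.099

0.099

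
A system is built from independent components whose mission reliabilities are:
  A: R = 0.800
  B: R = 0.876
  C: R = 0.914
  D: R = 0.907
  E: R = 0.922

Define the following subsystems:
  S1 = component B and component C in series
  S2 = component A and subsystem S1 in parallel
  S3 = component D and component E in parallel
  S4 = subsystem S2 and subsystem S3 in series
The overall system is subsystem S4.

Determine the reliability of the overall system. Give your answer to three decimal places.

Series (B and C): 0.87600 × 0.91400 = 0.80066
Parallel (A and [0.80066]): 1 − (1 − 0.80000)(1 − 0.80066) = 0.96013
Parallel (D and E): 1 − (1 − 0.90700)(1 − 0.92200) = 0.99275
Series ([0.96013] and [0.99275]): 0.96013 × 0.99275 = 0.953

0.953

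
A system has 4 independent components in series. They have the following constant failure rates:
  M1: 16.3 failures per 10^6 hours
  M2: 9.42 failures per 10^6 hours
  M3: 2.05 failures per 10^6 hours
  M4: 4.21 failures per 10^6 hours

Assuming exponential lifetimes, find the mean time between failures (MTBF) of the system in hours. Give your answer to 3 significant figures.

Series of exponential components: λ_sys = Σ λ_i
λ_sys = 0.0000163 + 0.00000942 + 0.00000205 + 0.00000421 = 3.1980e-05 /h
MTBF = 1 / λ_sys = 31300 h

31300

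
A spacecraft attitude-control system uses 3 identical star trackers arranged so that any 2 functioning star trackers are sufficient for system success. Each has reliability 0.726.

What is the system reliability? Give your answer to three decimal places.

R = Σ_{i=2}^{3} C(3,i) p^i (1−p)^{3−i} with p = 0.726
C(3,2)·0.726^2·0.274^1 = 0.43326
C(3,3)·0.726^3·0.274^0 = 0.38266
Sum = 0.816

0.816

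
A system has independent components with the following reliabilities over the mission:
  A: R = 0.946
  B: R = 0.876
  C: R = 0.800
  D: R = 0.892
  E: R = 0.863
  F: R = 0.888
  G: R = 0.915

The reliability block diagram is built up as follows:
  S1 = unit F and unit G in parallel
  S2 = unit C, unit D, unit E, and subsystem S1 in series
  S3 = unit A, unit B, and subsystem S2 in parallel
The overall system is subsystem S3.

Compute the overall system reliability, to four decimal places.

Parallel (F and G): 1 − (1 − 0.888000)(1 − 0.915000) = 0.990480
Series (C, D, E, and [0.990480]): 0.800000 × 0.892000 × 0.863000 × 0.990480 = 0.609974
Parallel (A, B, and [0.609974]): 1 − (1 − 0.946000)(1 − 0.876000)(1 − 0.609974) = 0.9974

0.9974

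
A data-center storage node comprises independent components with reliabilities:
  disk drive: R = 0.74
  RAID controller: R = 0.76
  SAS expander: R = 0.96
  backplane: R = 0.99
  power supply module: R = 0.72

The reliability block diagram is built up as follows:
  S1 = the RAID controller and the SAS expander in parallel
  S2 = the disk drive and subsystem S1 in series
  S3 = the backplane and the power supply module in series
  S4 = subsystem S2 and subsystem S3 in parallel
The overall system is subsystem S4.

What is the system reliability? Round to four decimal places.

0.9233

Parallel (RAID controller and SAS expander): 1 − (1 − 0.760000)(1 − 0.960000) = 0.990400
Series (disk drive and [0.990400]): 0.740000 × 0.990400 = 0.732896
Series (backplane and power supply module): 0.990000 × 0.720000 = 0.712800
Parallel ([0.732896] and [0.712800]): 1 − (1 − 0.732896)(1 − 0.712800) = 0.9233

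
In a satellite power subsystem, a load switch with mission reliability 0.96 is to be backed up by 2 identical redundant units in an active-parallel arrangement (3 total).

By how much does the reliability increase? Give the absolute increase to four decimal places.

R_before = 0.96
R_after = 1 − (1 − 0.96)^3 = 0.9999
ΔR = 0.9999 − 0.96 = 0.0399

0.0399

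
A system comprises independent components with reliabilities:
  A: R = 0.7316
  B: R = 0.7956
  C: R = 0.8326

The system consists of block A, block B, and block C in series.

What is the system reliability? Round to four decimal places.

0.4846

Series (A, B, and C): 0.731600 × 0.795600 × 0.832600 = 0.4846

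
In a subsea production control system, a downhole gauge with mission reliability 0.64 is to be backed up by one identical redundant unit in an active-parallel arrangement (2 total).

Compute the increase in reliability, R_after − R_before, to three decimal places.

0.230

R_before = 0.64
R_after = 1 − (1 − 0.64)^2 = 0.870
ΔR = 0.870 − 0.64 = 0.230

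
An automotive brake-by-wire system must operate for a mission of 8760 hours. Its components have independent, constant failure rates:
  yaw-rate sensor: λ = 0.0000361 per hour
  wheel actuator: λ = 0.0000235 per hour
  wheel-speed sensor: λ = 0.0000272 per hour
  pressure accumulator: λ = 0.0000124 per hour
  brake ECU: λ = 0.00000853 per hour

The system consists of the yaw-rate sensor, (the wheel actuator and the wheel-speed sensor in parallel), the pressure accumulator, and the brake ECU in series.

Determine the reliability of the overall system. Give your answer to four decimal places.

0.5828

R(yaw-rate sensor) = exp(−0.0000361 × 8760) = 0.728887
R(wheel actuator) = exp(−0.0000235 × 8760) = 0.813947
R(wheel-speed sensor) = exp(−0.0000272 × 8760) = 0.787988
R(pressure accumulator) = exp(−0.0000124 × 8760) = 0.897068
R(brake ECU) = exp(−0.00000853 × 8760) = 0.928001
Parallel (wheel actuator and wheel-speed sensor): 1 − (1 − 0.813947)(1 − 0.787988) = 0.960555
Series (yaw-rate sensor, [0.960555], pressure accumulator, and brake ECU): 0.728887 × 0.960555 × 0.897068 × 0.928001 = 0.5828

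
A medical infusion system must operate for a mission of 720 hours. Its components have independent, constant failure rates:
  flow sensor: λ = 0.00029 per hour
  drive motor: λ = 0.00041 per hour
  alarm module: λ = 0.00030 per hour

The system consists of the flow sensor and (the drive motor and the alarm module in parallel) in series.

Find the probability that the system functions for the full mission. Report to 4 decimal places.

R(flow sensor) = exp(−0.00029 × 720) = 0.811558
R(drive motor) = exp(−0.00041 × 720) = 0.744383
R(alarm module) = exp(−0.00030 × 720) = 0.805735
Parallel (drive motor and alarm module): 1 − (1 − 0.744383)(1 − 0.805735) = 0.950343
Series (flow sensor and [0.950343]): 0.811558 × 0.950343 = 0.7713

0.7713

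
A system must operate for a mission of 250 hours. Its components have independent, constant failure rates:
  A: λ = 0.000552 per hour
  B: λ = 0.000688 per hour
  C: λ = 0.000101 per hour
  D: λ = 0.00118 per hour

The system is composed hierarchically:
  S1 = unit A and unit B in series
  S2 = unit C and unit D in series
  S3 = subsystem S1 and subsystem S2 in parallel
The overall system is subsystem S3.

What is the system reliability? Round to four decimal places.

0.9270

R(A) = exp(−0.000552 × 250) = 0.871099
R(B) = exp(−0.000688 × 250) = 0.841979
R(C) = exp(−0.000101 × 250) = 0.975066
R(D) = exp(−0.00118 × 250) = 0.744532
Series (A and B): 0.871099 × 0.841979 = 0.733447
Series (C and D): 0.975066 × 0.744532 = 0.725968
Parallel ([0.733447] and [0.725968]): 1 − (1 − 0.733447)(1 − 0.725968) = 0.9270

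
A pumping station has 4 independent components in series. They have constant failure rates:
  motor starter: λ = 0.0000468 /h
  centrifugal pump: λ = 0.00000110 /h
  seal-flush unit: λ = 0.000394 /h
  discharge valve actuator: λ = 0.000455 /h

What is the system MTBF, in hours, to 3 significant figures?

1110

Series of exponential components: λ_sys = Σ λ_i
λ_sys = 0.0000468 + 0.00000110 + 0.000394 + 0.000455 = 8.9690e-04 /h
MTBF = 1 / λ_sys = 1110 h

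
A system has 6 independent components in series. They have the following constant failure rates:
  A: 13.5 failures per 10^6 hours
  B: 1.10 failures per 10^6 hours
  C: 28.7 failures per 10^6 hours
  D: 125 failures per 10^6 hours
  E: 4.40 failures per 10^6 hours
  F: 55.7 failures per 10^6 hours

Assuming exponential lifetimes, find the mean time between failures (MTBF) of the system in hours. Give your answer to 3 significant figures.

4380

Series of exponential components: λ_sys = Σ λ_i
λ_sys = 0.0000135 + 0.00000110 + 0.0000287 + 0.000125 + 0.00000440 + 0.0000557 = 2.2840e-04 /h
MTBF = 1 / λ_sys = 4380 h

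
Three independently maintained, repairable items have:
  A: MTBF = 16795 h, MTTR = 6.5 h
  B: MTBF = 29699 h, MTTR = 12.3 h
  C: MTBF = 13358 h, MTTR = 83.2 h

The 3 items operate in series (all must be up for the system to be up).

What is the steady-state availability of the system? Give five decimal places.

A(A) = MTBF/(MTBF+MTTR) = 16795/(16795+6.5) = 0.999613
A(B) = MTBF/(MTBF+MTTR) = 29699/(29699+12.3) = 0.999586
A(C) = MTBF/(MTBF+MTTR) = 13358/(13358+83.2) = 0.993810
Series availability: 0.999613 × 0.999586 × 0.993810 = 0.99301

0.99301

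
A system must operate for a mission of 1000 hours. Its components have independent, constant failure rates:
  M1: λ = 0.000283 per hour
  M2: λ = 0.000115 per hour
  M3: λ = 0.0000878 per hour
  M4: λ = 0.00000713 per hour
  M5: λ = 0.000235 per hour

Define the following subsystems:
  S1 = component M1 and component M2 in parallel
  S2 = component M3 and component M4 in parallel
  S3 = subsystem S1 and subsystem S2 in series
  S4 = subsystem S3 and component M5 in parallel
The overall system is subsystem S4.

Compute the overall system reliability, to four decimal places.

R(M1) = exp(−0.000283 × 1000) = 0.753520
R(M2) = exp(−0.000115 × 1000) = 0.891366
R(M3) = exp(−0.0000878 × 1000) = 0.915944
R(M4) = exp(−0.00000713 × 1000) = 0.992895
R(M5) = exp(−0.000235 × 1000) = 0.790571
Parallel (M1 and M2): 1 − (1 − 0.753520)(1 − 0.891366) = 0.973224
Parallel (M3 and M4): 1 − (1 − 0.915944)(1 − 0.992895) = 0.999403
Series ([0.973224] and [0.999403]): 0.973224 × 0.999403 = 0.972643
Parallel ([0.972643] and M5): 1 − (1 − 0.972643)(1 − 0.790571) = 0.9943

0.9943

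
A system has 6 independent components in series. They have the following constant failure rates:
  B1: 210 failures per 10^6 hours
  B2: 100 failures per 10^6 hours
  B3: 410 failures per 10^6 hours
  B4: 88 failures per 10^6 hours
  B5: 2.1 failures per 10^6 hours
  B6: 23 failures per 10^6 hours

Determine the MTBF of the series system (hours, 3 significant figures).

1200

Series of exponential components: λ_sys = Σ λ_i
λ_sys = 0.00021 + 0.00010 + 0.00041 + 0.000088 + 0.0000021 + 0.000023 = 8.3310e-04 /h
MTBF = 1 / λ_sys = 1200 h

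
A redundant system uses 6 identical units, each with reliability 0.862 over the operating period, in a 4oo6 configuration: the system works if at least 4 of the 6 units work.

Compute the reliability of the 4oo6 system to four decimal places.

R = Σ_{i=4}^{6} C(6,i) p^i (1−p)^{6−i} with p = 0.862
C(6,4)·0.862^4·0.138^2 = 0.157717
C(6,5)·0.862^5·0.138^1 = 0.394064
C(6,6)·0.862^6·0.138^0 = 0.410245
Sum = 0.9620

0.9620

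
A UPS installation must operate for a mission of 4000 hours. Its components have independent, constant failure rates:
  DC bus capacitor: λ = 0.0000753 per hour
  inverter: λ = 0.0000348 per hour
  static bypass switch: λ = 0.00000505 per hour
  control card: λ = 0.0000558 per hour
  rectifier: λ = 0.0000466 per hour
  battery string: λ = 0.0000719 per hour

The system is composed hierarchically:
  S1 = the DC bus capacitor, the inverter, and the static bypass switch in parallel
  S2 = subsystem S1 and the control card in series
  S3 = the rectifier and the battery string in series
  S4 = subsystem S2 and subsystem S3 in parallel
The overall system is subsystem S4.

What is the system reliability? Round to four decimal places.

R(DC bus capacitor) = exp(−0.0000753 × 4000) = 0.739930
R(inverter) = exp(−0.0000348 × 4000) = 0.870054
R(static bypass switch) = exp(−0.00000505 × 4000) = 0.980003
R(control card) = exp(−0.0000558 × 4000) = 0.799955
R(rectifier) = exp(−0.0000466 × 4000) = 0.829942
R(battery string) = exp(−0.0000719 × 4000) = 0.750062
Parallel (DC bus capacitor, inverter, and static bypass switch): 1 − (1 − 0.739930)(1 − 0.870054)(1 − 0.980003) = 0.999324
Series ([0.999324] and control card): 0.999324 × 0.799955 = 0.799414
Series (rectifier and battery string): 0.829942 × 0.750062 = 0.622508
Parallel ([0.799414] and [0.622508]): 1 − (1 − 0.799414)(1 − 0.622508) = 0.9243

0.9243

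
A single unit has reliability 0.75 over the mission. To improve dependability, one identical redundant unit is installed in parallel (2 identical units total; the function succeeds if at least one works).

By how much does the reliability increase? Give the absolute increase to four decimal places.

0.1875

R_before = 0.75
R_after = 1 − (1 − 0.75)^2 = 0.9375
ΔR = 0.9375 − 0.75 = 0.1875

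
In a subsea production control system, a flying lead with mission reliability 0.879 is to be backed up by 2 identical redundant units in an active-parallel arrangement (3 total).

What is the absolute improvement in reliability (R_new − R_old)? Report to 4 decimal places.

R_before = 0.879
R_after = 1 − (1 − 0.879)^3 = 0.9982
ΔR = 0.9982 − 0.879 = 0.1192

0.1192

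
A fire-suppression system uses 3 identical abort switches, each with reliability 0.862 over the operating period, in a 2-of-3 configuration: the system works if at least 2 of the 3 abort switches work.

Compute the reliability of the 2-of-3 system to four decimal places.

0.9481

R = Σ_{i=2}^{3} C(3,i) p^i (1−p)^{3−i} with p = 0.862
C(3,2)·0.862^2·0.138^1 = 0.307620
C(3,3)·0.862^3·0.138^0 = 0.640504
Sum = 0.9481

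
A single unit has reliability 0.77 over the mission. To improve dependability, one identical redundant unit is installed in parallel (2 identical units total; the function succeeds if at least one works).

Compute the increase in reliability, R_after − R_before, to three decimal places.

R_before = 0.77
R_after = 1 − (1 − 0.77)^2 = 0.947
ΔR = 0.947 − 0.77 = 0.177

0.177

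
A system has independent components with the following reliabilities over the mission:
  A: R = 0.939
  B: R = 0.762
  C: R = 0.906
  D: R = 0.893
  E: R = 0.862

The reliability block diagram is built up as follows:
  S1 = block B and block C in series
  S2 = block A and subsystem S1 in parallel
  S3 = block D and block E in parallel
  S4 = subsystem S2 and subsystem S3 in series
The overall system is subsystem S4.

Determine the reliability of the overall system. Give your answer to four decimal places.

Series (B and C): 0.762000 × 0.906000 = 0.690372
Parallel (A and [0.690372]): 1 − (1 − 0.939000)(1 − 0.690372) = 0.981113
Parallel (D and E): 1 − (1 − 0.893000)(1 − 0.862000) = 0.985234
Series ([0.981113] and [0.985234]): 0.981113 × 0.985234 = 0.9666

0.9666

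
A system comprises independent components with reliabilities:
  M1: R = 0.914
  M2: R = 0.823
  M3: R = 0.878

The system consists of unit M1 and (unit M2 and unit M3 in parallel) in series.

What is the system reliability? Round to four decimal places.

0.8943

Parallel (M2 and M3): 1 − (1 − 0.823000)(1 − 0.878000) = 0.978406
Series (M1 and [0.978406]): 0.914000 × 0.978406 = 0.8943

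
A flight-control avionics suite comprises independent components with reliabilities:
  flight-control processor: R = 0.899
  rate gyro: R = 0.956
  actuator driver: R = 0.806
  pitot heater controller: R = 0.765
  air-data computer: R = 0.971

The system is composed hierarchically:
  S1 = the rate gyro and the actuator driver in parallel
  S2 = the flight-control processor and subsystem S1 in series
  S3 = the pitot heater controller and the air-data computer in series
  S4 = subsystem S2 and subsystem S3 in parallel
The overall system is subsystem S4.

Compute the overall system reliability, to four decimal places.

0.9721

Parallel (rate gyro and actuator driver): 1 − (1 − 0.956000)(1 − 0.806000) = 0.991464
Series (flight-control processor and [0.991464]): 0.899000 × 0.991464 = 0.891326
Series (pitot heater controller and air-data computer): 0.765000 × 0.971000 = 0.742815
Parallel ([0.891326] and [0.742815]): 1 − (1 − 0.891326)(1 − 0.742815) = 0.9721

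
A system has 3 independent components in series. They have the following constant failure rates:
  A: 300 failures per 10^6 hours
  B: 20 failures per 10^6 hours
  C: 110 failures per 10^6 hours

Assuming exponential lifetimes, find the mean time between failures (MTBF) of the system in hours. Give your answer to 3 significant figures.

Series of exponential components: λ_sys = Σ λ_i
λ_sys = 0.00030 + 0.000020 + 0.00011 = 4.3000e-04 /h
MTBF = 1 / λ_sys = 2330 h

2330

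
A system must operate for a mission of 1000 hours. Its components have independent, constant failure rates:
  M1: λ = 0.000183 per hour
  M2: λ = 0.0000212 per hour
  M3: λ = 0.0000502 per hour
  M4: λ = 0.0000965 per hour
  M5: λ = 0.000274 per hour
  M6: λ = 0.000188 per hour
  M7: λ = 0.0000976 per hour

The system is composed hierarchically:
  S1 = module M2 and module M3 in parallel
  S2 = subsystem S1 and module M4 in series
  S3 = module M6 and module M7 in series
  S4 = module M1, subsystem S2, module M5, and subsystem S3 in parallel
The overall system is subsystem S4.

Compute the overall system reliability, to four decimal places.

R(M1) = exp(−0.000183 × 1000) = 0.832768
R(M2) = exp(−0.0000212 × 1000) = 0.979023
R(M3) = exp(−0.0000502 × 1000) = 0.951039
R(M4) = exp(−0.0000965 × 1000) = 0.908010
R(M5) = exp(−0.000274 × 1000) = 0.760332
R(M6) = exp(−0.000188 × 1000) = 0.828615
R(M7) = exp(−0.0000976 × 1000) = 0.907012
Parallel (M2 and M3): 1 − (1 − 0.979023)(1 − 0.951039) = 0.998973
Series ([0.998973] and M4): 0.998973 × 0.908010 = 0.907077
Series (M6 and M7): 0.828615 × 0.907012 = 0.751564
Parallel (M1, [0.907077], M5, and [0.751564]): 1 − (1 − 0.832768)(1 − 0.907077)(1 − 0.760332)(1 − 0.751564) = 0.9991

0.9991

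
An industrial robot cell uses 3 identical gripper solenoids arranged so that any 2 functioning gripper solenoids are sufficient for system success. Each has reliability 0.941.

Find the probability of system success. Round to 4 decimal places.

R = Σ_{i=2}^{3} C(3,i) p^i (1−p)^{3−i} with p = 0.941
C(3,2)·0.941^2·0.059^1 = 0.156730
C(3,3)·0.941^3·0.059^0 = 0.833238
Sum = 0.9900

0.9900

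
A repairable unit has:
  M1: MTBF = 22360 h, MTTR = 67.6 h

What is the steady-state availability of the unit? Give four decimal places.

0.9970

A(M1) = MTBF/(MTBF+MTTR) = 22360/(22360+67.6) = 0.9970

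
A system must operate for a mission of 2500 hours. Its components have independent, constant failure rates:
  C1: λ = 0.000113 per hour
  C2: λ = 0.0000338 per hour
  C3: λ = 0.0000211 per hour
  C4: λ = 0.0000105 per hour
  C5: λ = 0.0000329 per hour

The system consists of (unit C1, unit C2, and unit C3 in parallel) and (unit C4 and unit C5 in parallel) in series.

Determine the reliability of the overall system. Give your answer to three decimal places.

0.997

R(C1) = exp(−0.000113 × 2500) = 0.75390
R(C2) = exp(−0.0000338 × 2500) = 0.91897
R(C3) = exp(−0.0000211 × 2500) = 0.94862
R(C4) = exp(−0.0000105 × 2500) = 0.97409
R(C5) = exp(−0.0000329 × 2500) = 0.92104
Parallel (C1, C2, and C3): 1 − (1 − 0.75390)(1 − 0.91897)(1 − 0.94862) = 0.99898
Parallel (C4 and C5): 1 − (1 − 0.97409)(1 − 0.92104) = 0.99795
Series ([0.99898] and [0.99795]): 0.99898 × 0.99795 = 0.997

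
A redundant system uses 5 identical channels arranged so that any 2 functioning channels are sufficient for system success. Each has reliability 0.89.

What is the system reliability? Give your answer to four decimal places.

0.9993

R = Σ_{i=2}^{5} C(5,i) p^i (1−p)^{5−i} with p = 0.89
C(5,2)·0.89^2·0.11^3 = 0.010543
C(5,3)·0.89^3·0.11^2 = 0.085301
C(5,4)·0.89^4·0.11^1 = 0.345082
C(5,5)·0.89^5·0.11^0 = 0.558406
Sum = 0.9993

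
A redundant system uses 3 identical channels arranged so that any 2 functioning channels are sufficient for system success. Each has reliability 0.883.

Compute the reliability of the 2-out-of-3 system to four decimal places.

0.9621

R = Σ_{i=2}^{3} C(3,i) p^i (1−p)^{3−i} with p = 0.883
C(3,2)·0.883^2·0.117^1 = 0.273671
C(3,3)·0.883^3·0.117^0 = 0.688465
Sum = 0.9621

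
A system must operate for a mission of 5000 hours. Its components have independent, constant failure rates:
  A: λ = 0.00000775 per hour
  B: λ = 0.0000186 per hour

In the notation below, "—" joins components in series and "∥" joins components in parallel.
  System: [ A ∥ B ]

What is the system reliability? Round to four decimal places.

R(A) = exp(−0.00000775 × 5000) = 0.961991
R(B) = exp(−0.0000186 × 5000) = 0.911194
Parallel (A and B): 1 − (1 − 0.961991)(1 − 0.911194) = 0.9966

0.9966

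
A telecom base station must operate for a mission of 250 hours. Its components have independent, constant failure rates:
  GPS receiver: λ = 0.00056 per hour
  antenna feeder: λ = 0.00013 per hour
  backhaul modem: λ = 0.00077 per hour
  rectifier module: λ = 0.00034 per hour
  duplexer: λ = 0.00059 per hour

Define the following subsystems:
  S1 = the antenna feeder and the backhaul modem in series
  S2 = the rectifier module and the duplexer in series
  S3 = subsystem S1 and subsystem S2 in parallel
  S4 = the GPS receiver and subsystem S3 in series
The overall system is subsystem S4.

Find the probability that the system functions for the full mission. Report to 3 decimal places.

0.833

R(GPS receiver) = exp(−0.00056 × 250) = 0.86936
R(antenna feeder) = exp(−0.00013 × 250) = 0.96802
R(backhaul modem) = exp(−0.00077 × 250) = 0.82489
R(rectifier module) = exp(−0.00034 × 250) = 0.91851
R(duplexer) = exp(−0.00059 × 250) = 0.86286
Series (antenna feeder and backhaul modem): 0.96802 × 0.82489 = 0.79851
Series (rectifier module and duplexer): 0.91851 × 0.86286 = 0.79255
Parallel ([0.79851] and [0.79255]): 1 − (1 − 0.79851)(1 − 0.79255) = 0.95820
Series (GPS receiver and [0.95820]): 0.86936 × 0.95820 = 0.833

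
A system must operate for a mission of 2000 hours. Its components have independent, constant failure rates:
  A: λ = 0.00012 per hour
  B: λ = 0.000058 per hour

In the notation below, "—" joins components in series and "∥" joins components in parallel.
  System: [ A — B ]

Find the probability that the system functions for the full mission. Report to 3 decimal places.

R(A) = exp(−0.00012 × 2000) = 0.78663
R(B) = exp(−0.000058 × 2000) = 0.89048
Series (A and B): 0.78663 × 0.89048 = 0.700

0.700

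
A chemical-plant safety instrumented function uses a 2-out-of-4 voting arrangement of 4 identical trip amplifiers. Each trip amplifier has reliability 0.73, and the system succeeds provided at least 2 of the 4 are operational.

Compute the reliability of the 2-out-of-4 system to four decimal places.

0.9372

R = Σ_{i=2}^{4} C(4,i) p^i (1−p)^{4−i} with p = 0.73
C(4,2)·0.73^2·0.27^2 = 0.233090
C(4,3)·0.73^3·0.27^1 = 0.420138
C(4,4)·0.73^4·0.27^0 = 0.283982
Sum = 0.9372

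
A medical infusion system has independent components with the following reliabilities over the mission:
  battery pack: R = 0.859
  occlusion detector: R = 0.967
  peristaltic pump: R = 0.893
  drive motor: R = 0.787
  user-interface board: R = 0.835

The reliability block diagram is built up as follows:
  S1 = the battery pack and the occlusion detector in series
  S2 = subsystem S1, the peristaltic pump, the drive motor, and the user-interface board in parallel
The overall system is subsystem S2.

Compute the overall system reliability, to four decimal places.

0.9994

Series (battery pack and occlusion detector): 0.859000 × 0.967000 = 0.830653
Parallel ([0.830653], peristaltic pump, drive motor, and user-interface board): 1 − (1 − 0.830653)(1 − 0.893000)(1 − 0.787000)(1 − 0.835000) = 0.9994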